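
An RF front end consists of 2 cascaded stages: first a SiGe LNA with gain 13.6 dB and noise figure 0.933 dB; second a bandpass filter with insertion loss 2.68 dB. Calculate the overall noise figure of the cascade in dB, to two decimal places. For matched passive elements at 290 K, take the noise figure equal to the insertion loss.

Convert to linear (a loss of L dB is a gain of −L dB): F_i = 10^(NF_i/10), G_i = 10^(G_i,dB/10)
  Stage 1: F_1 = 10^(0.933/10) = 1.240, G_1 = 10^(13.6/10) = 22.91
  Stage 2: F_2 = 10^(2.68/10) = 1.854, G_2 = 10^(−2.68/10) = 0.5395
Friis cascade:
  F = 1.240 + (1.854 − 1)/22.91 = 1.277
NF = 10 log₁₀(1.277) = 1.06 dB

1.06 dB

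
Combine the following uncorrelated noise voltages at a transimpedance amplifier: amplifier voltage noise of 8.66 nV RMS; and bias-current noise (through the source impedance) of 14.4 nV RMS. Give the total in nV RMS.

Uncorrelated sources add in power (mean-square): V_tot = √(ΣV_i²)
V_tot = √[(8.66×10⁻⁹)² + (1.44×10⁻⁸)²] = 1.68×10⁻⁸ V = 16.8 nV

16.8 nV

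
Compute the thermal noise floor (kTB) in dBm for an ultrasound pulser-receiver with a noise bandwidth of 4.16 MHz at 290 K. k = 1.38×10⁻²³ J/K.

−107.8 dBm

P_n = kTB = 1.38×10⁻²³ × 290 × 4.16×10⁶ = 1.66×10⁻¹⁴ W
In dBm: 10 log₁₀(1.66×10⁻¹⁴ / 10⁻³) = −107.8 dBm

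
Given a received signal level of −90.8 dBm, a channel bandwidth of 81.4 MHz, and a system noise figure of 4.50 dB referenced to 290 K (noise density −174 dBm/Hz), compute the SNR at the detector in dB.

−0.4 dB

Noise floor: N = −174 + 10 log₁₀(B) + NF
10 log₁₀(8.14×10⁷) = 79.11 dB
N = −174 + 79.11 + 4.50 = −90.39 dBm
SNR = P_sig − N = −90.8 − (−90.39) = −0.41 dB → −0.4 dB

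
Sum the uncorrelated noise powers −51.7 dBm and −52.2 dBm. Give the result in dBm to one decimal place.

−48.9 dBm

Convert to linear, add, convert back:
P₁ = 6.76×10⁻⁹ W, P₂ = 6.03×10⁻⁹ W
P_tot = 1.28×10⁻⁸ W → 10 log₁₀(P_tot / 10⁻³) = −48.9 dBm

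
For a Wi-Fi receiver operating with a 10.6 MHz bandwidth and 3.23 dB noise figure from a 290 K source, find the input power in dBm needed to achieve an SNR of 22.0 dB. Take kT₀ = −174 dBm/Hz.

Sensitivity = −174 + 10 log₁₀(B) + NF + SNR_min
= −174 + 70.25 + 3.23 + 22.0
= −78.52 dBm → −78.5 dBm

−78.5 dBm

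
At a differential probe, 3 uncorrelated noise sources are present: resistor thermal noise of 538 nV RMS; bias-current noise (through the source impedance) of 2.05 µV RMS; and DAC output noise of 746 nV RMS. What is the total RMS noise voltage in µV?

Uncorrelated sources add in power (mean-square): V_tot = √(ΣV_i²)
V_tot = √[(5.38×10⁻⁷)² + (2.05×10⁻⁶)² + (7.46×10⁻⁷)²] = 2.25×10⁻⁶ V = 2.25 µV

2.25 µV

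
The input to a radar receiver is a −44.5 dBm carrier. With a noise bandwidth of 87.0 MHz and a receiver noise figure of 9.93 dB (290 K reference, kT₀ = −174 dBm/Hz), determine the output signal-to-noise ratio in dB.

Noise floor: N = −174 + 10 log₁₀(B) + NF
10 log₁₀(8.70×10⁷) = 79.4 dB
N = −174 + 79.4 + 9.93 = −84.67 dBm
SNR = P_sig − N = −44.5 − (−84.67) = 40.17 dB → 40.2 dB

40.2 dB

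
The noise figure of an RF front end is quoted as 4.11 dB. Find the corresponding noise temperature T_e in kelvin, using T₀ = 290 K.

457 K

F = 10^(4.11/10) = 2.57632
T_e = (F − 1)·T₀ = (2.57632 − 1) × 290 = 457 K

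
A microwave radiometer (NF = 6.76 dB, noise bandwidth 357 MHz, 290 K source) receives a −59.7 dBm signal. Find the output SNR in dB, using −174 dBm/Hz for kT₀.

22.0 dB

Noise floor: N = −174 + 10 log₁₀(B) + NF
10 log₁₀(3.57×10⁸) = 85.53 dB
N = −174 + 85.53 + 6.76 = −81.71 dBm
SNR = P_sig − N = −59.7 − (−81.71) = 22.01 dB → 22.0 dB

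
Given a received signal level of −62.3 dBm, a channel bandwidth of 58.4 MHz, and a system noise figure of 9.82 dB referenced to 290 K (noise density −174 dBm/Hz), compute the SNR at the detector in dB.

24.2 dB

Noise floor: N = −174 + 10 log₁₀(B) + NF
10 log₁₀(5.84×10⁷) = 77.66 dB
N = −174 + 77.66 + 9.82 = −86.52 dBm
SNR = P_sig − N = −62.3 − (−86.52) = 24.22 dB → 24.2 dB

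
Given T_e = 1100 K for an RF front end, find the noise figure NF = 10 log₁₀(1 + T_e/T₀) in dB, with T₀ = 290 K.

F = 1 + T_e/T₀ = 1 + 1100/290 = 4.7931
NF = 10 log₁₀(4.7931) = 6.81 dB

6.81 dB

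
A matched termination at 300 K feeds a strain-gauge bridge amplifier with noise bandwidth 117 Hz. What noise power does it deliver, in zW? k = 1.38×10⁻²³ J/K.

484 zW

P_n = kTB = 1.38×10⁻²³ × 300 × 1.17×10² = 4.84×10⁻¹⁹ W = 484 zW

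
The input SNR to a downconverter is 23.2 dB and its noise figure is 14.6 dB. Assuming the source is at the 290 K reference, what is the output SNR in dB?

By definition F = SNR_in/SNR_out, so in dB: SNR_out = SNR_in − NF
SNR_out = 23.2 − 14.6 = 8.6 dB

8.6 dB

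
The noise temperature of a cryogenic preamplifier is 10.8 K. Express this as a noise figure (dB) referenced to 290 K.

0.159 dB

F = 1 + T_e/T₀ = 1 + 10.8/290 = 1.03724
NF = 10 log₁₀(1.03724) = 0.159 dB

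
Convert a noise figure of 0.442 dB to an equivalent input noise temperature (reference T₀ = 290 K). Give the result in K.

F = 10^(0.442/10) = 1.10713
T_e = (F − 1)·T₀ = (1.10713 − 1) × 290 = 31.1 K

31.1 K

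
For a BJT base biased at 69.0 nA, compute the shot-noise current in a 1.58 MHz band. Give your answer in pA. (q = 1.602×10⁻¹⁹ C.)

I_n = √(2qI·B)
2qI·B = 2 × 1.602×10⁻¹⁹ × 6.90×10⁻⁸ × 1.58×10⁶ = 3.49×10⁻²⁰ A²
I_n = √(3.49×10⁻²⁰) = 1.87×10⁻¹⁰ A = 187 pA

187 pA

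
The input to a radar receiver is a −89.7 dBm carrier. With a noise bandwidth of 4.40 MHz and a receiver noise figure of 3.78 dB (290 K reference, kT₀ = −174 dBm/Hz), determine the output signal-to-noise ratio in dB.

14.1 dB

Noise floor: N = −174 + 10 log₁₀(B) + NF
10 log₁₀(4.40×10⁶) = 66.43 dB
N = −174 + 66.43 + 3.78 = −103.79 dBm
SNR = P_sig − N = −89.7 − (−103.79) = 14.09 dB → 14.1 dB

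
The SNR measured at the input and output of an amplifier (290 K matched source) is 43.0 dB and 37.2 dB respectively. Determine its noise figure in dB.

NF (dB) = SNR_in(dB) − SNR_out(dB) when the source is at T₀
NF = 43.0 − 37.2 = 5.8 dB

5.8 dB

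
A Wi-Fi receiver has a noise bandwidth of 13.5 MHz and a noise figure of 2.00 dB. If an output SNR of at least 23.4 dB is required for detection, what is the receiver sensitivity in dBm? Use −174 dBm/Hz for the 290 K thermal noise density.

Sensitivity = −174 + 10 log₁₀(B) + NF + SNR_min
= −174 + 71.3 + 2.00 + 23.4
= −77.30 dBm → −77.3 dBm

−77.3 dBm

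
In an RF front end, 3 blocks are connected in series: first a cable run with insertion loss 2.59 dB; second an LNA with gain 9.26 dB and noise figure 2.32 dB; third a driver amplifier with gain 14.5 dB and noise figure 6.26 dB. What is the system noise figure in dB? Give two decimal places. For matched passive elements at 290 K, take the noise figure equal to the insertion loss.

Convert to linear (a loss of L dB is a gain of −L dB): F_i = 10^(NF_i/10), G_i = 10^(G_i,dB/10)
  Stage 1: F_1 = 10^(2.59/10) = 1.816, G_1 = 10^(−2.59/10) = 0.5508
  Stage 2: F_2 = 10^(2.32/10) = 1.706, G_2 = 10^(9.26/10) = 8.433
  Stage 3: F_3 = 10^(6.26/10) = 4.227, G_3 = 10^(14.5/10) = 28.18
Friis cascade:
  F = 1.816 + (1.706 − 1)/0.5508 + (4.227 − 1)/4.645 = 3.792
NF = 10 log₁₀(3.792) = 5.79 dB

5.79 dB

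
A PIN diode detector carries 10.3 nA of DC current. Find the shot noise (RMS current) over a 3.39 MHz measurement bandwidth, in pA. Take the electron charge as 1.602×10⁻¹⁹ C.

106 pA

I_n = √(2qI·B)
2qI·B = 2 × 1.602×10⁻¹⁹ × 1.03×10⁻⁸ × 3.39×10⁶ = 1.12×10⁻²⁰ A²
I_n = √(1.12×10⁻²⁰) = 1.06×10⁻¹⁰ A = 106 pA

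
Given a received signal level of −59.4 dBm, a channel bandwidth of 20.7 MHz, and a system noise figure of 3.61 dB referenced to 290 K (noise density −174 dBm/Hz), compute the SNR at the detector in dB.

37.8 dB

Noise floor: N = −174 + 10 log₁₀(B) + NF
10 log₁₀(2.07×10⁷) = 73.16 dB
N = −174 + 73.16 + 3.61 = −97.23 dBm
SNR = P_sig − N = −59.4 − (−97.23) = 37.83 dB → 37.8 dB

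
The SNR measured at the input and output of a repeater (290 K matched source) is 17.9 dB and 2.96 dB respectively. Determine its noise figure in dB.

14.94 dB

NF (dB) = SNR_in(dB) − SNR_out(dB) when the source is at T₀
NF = 17.9 − 2.96 = 14.94 dB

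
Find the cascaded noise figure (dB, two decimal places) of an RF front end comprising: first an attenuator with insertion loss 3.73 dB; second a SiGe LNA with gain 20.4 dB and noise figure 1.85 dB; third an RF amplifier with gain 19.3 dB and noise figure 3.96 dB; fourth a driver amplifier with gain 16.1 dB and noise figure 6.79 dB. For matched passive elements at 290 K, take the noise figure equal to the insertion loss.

5.62 dB

Convert to linear (a loss of L dB is a gain of −L dB): F_i = 10^(NF_i/10), G_i = 10^(G_i,dB/10)
  Stage 1: F_1 = 10^(3.73/10) = 2.360, G_1 = 10^(−3.73/10) = 0.4236
  Stage 2: F_2 = 10^(1.85/10) = 1.531, G_2 = 10^(20.4/10) = 109.6
  Stage 3: F_3 = 10^(3.96/10) = 2.489, G_3 = 10^(19.3/10) = 85.11
  Stage 4: F_4 = 10^(6.79/10) = 4.775, G_4 = 10^(16.1/10) = 40.74
Friis cascade:
  F = 2.360 + (1.531 − 1)/0.4236 + (2.489 − 1)/46.45 + (4.775 − 1)/3954 = 3.647
NF = 10 log₁₀(3.647) = 5.62 dB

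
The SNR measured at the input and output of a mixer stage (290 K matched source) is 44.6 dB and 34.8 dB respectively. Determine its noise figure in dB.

NF (dB) = SNR_in(dB) − SNR_out(dB) when the source is at T₀
NF = 44.6 − 34.8 = 9.8 dB

9.8 dB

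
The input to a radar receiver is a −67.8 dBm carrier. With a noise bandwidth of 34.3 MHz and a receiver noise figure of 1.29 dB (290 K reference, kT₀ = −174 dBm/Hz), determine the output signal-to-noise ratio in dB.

Noise floor: N = −174 + 10 log₁₀(B) + NF
10 log₁₀(3.43×10⁷) = 75.35 dB
N = −174 + 75.35 + 1.29 = −97.36 dBm
SNR = P_sig − N = −67.8 − (−97.36) = 29.56 dB → 29.6 dB

29.6 dB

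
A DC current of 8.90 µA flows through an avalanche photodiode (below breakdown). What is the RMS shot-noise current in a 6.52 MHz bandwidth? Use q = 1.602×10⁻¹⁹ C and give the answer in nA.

I_n = √(2qI·B)
2qI·B = 2 × 1.602×10⁻¹⁹ × 8.90×10⁻⁶ × 6.52×10⁶ = 1.86×10⁻¹⁷ A²
I_n = √(1.86×10⁻¹⁷) = 4.31×10⁻⁹ A = 4.31 nA

4.31 nA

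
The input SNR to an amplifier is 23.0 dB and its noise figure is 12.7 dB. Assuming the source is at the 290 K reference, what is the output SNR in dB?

By definition F = SNR_in/SNR_out, so in dB: SNR_out = SNR_in − NF
SNR_out = 23.0 − 12.7 = 10.3 dB

10.3 dB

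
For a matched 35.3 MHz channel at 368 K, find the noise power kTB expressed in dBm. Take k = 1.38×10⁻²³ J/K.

−97.5 dBm

P_n = kTB = 1.38×10⁻²³ × 368 × 3.53×10⁷ = 1.79×10⁻¹³ W
In dBm: 10 log₁₀(1.79×10⁻¹³ / 10⁻³) = −97.5 dBm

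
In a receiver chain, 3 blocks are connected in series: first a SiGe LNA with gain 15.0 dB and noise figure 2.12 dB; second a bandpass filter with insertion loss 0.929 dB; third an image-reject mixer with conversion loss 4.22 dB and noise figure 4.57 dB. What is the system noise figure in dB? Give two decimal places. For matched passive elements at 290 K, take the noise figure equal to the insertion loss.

2.33 dB

Convert to linear (a loss of L dB is a gain of −L dB): F_i = 10^(NF_i/10), G_i = 10^(G_i,dB/10)
  Stage 1: F_1 = 10^(2.12/10) = 1.629, G_1 = 10^(15.0/10) = 31.62
  Stage 2: F_2 = 10^(0.929/10) = 1.239, G_2 = 10^(−0.929/10) = 0.8074
  Stage 3: F_3 = 10^(4.57/10) = 2.864, G_3 = 10^(−4.22/10) = 0.3784
Friis cascade:
  F = 1.629 + (1.239 − 1)/31.62 + (2.864 − 1)/25.53 = 1.710
NF = 10 log₁₀(1.710) = 2.33 dB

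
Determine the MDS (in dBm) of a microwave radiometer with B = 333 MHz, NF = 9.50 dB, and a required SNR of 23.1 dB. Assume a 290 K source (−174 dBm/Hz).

Sensitivity = −174 + 10 log₁₀(B) + NF + SNR_min
= −174 + 85.22 + 9.50 + 23.1
= −56.18 dBm → −56.2 dBm

−56.2 dBm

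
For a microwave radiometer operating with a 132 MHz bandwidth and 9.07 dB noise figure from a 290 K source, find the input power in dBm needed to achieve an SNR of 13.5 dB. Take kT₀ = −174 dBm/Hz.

−70.2 dBm

Sensitivity = −174 + 10 log₁₀(B) + NF + SNR_min
= −174 + 81.21 + 9.07 + 13.5
= −70.22 dBm → −70.2 dBm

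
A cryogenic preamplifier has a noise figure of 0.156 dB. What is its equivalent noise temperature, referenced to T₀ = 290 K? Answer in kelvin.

F = 10^(0.156/10) = 1.03657
T_e = (F − 1)·T₀ = (1.03657 − 1) × 290 = 10.6 K

10.6 K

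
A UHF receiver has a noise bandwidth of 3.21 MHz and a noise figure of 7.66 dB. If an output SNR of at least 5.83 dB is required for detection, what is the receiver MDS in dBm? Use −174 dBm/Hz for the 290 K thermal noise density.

−95.4 dBm

Sensitivity = −174 + 10 log₁₀(B) + NF + SNR_min
= −174 + 65.07 + 7.66 + 5.83
= −95.44 dBm → −95.4 dBm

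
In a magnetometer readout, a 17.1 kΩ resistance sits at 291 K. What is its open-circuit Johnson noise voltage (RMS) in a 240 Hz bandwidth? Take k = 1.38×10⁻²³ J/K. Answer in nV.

257 nV

V_n = √(4kTRB)
4kTRB = 4 × 1.38×10⁻²³ × 291 × 1.71×10⁴ × 2.40×10² = 6.59×10⁻¹⁴ V²
V_n = √(6.59×10⁻¹⁴) = 2.57×10⁻⁷ V = 257 nV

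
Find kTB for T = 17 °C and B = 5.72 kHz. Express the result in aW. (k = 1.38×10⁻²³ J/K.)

T = 17 °C + 273.15 = 290.15 K
P_n = kTB = 1.38×10⁻²³ × 290.15 × 5.72×10³ = 2.29×10⁻¹⁷ W = 22.9 aW

22.9 aW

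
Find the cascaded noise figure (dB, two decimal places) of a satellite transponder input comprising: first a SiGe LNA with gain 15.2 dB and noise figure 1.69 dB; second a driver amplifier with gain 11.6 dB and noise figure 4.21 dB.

Convert to linear (a loss of L dB is a gain of −L dB): F_i = 10^(NF_i/10), G_i = 10^(G_i,dB/10)
  Stage 1: F_1 = 10^(1.69/10) = 1.476, G_1 = 10^(15.2/10) = 33.11
  Stage 2: F_2 = 10^(4.21/10) = 2.636, G_2 = 10^(11.6/10) = 14.45
Friis cascade:
  F = 1.476 + (2.636 − 1)/33.11 = 1.525
NF = 10 log₁₀(1.525) = 1.83 dB

1.83 dB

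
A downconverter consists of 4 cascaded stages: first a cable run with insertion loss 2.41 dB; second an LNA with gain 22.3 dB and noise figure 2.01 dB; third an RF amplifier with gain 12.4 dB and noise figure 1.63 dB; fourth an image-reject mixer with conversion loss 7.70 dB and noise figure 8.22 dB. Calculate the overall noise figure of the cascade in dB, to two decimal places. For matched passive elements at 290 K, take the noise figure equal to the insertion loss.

4.43 dB

Convert to linear (a loss of L dB is a gain of −L dB): F_i = 10^(NF_i/10), G_i = 10^(G_i,dB/10)
  Stage 1: F_1 = 10^(2.41/10) = 1.742, G_1 = 10^(−2.41/10) = 0.5741
  Stage 2: F_2 = 10^(2.01/10) = 1.589, G_2 = 10^(22.3/10) = 169.8
  Stage 3: F_3 = 10^(1.63/10) = 1.455, G_3 = 10^(12.4/10) = 17.38
  Stage 4: F_4 = 10^(8.22/10) = 6.637, G_4 = 10^(−7.70/10) = 0.1698
Friis cascade:
  F = 1.742 + (1.589 − 1)/0.5741 + (1.455 − 1)/97.50 + (6.637 − 1)/1694 = 2.775
NF = 10 log₁₀(2.775) = 4.43 dB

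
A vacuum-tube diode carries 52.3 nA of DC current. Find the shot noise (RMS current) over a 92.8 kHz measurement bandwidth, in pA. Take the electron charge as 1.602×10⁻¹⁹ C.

I_n = √(2qI·B)
2qI·B = 2 × 1.602×10⁻¹⁹ × 5.23×10⁻⁸ × 9.28×10⁴ = 1.56×10⁻²¹ A²
I_n = √(1.56×10⁻²¹) = 3.94×10⁻¹¹ A = 39.4 pA

39.4 pA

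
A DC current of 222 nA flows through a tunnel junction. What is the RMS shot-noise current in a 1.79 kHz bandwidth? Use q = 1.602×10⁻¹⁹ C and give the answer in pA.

11.3 pA

I_n = √(2qI·B)
2qI·B = 2 × 1.602×10⁻¹⁹ × 2.22×10⁻⁷ × 1.79×10³ = 1.27×10⁻²² A²
I_n = √(1.27×10⁻²²) = 1.13×10⁻¹¹ A = 11.3 pA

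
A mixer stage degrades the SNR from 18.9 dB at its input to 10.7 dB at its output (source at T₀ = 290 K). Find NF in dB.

NF (dB) = SNR_in(dB) − SNR_out(dB) when the source is at T₀
NF = 18.9 − 10.7 = 8.2 dB

8.2 dB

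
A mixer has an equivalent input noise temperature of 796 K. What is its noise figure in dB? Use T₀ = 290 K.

F = 1 + T_e/T₀ = 1 + 796/290 = 3.74483
NF = 10 log₁₀(3.74483) = 5.73 dB

5.73 dB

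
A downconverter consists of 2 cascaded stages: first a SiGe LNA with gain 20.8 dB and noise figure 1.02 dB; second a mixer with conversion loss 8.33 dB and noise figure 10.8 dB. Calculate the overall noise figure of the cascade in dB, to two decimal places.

Convert to linear (a loss of L dB is a gain of −L dB): F_i = 10^(NF_i/10), G_i = 10^(G_i,dB/10)
  Stage 1: F_1 = 10^(1.02/10) = 1.265, G_1 = 10^(20.8/10) = 120.2
  Stage 2: F_2 = 10^(10.8/10) = 12.02, G_2 = 10^(−8.33/10) = 0.1469
Friis cascade:
  F = 1.265 + (12.02 − 1)/120.2 = 1.356
NF = 10 log₁₀(1.356) = 1.32 dB

1.32 dB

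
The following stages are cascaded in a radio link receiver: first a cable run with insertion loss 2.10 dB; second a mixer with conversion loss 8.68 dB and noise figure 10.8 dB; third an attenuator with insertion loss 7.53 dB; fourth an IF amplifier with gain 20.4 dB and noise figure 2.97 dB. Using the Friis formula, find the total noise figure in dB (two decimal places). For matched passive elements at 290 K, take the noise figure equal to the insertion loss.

21.52 dB

Convert to linear (a loss of L dB is a gain of −L dB): F_i = 10^(NF_i/10), G_i = 10^(G_i,dB/10)
  Stage 1: F_1 = 10^(2.10/10) = 1.622, G_1 = 10^(−2.10/10) = 0.6166
  Stage 2: F_2 = 10^(10.8/10) = 12.02, G_2 = 10^(−8.68/10) = 0.1355
  Stage 3: F_3 = 10^(7.53/10) = 5.662, G_3 = 10^(−7.53/10) = 0.1766
  Stage 4: F_4 = 10^(2.97/10) = 1.982, G_4 = 10^(20.4/10) = 109.6
Friis cascade:
  F = 1.622 + (12.02 − 1)/0.6166 + (5.662 − 1)/0.08356 + (1.982 − 1)/0.01476 = 141.8
NF = 10 log₁₀(141.8) = 21.52 dB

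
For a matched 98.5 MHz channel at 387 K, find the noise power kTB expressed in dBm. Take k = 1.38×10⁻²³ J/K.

−92.8 dBm

P_n = kTB = 1.38×10⁻²³ × 387 × 9.85×10⁷ = 5.26×10⁻¹³ W
In dBm: 10 log₁₀(5.26×10⁻¹³ / 10⁻³) = −92.8 dBm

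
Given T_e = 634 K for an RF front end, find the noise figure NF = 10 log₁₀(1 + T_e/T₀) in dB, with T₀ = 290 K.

5.03 dB

F = 1 + T_e/T₀ = 1 + 634/290 = 3.18621
NF = 10 log₁₀(3.18621) = 5.03 dB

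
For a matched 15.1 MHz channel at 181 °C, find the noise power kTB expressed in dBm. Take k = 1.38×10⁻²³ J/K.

−100.2 dBm

T = 181 °C + 273.15 = 454.15 K
P_n = kTB = 1.38×10⁻²³ × 454.15 × 1.51×10⁷ = 9.46×10⁻¹⁴ W
In dBm: 10 log₁₀(9.46×10⁻¹⁴ / 10⁻³) = −100.2 dBm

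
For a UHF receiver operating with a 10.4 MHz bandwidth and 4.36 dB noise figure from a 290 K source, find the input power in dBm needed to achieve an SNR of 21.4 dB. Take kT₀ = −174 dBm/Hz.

Sensitivity = −174 + 10 log₁₀(B) + NF + SNR_min
= −174 + 70.17 + 4.36 + 21.4
= −78.07 dBm → −78.1 dBm

−78.1 dBm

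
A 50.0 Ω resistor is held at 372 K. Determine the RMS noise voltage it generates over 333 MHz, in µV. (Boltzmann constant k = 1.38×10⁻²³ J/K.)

18.5 µV

V_n = √(4kTRB)
4kTRB = 4 × 1.38×10⁻²³ × 372 × 5.00×10¹ × 3.33×10⁸ = 3.42×10⁻¹⁰ V²
V_n = √(3.42×10⁻¹⁰) = 1.85×10⁻⁵ V = 18.5 µV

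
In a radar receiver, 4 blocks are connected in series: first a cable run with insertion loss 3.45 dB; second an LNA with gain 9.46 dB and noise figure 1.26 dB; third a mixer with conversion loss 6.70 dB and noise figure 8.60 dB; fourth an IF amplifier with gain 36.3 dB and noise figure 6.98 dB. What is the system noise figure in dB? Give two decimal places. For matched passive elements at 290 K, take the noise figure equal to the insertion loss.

9.64 dB

Convert to linear (a loss of L dB is a gain of −L dB): F_i = 10^(NF_i/10), G_i = 10^(G_i,dB/10)
  Stage 1: F_1 = 10^(3.45/10) = 2.213, G_1 = 10^(−3.45/10) = 0.4519
  Stage 2: F_2 = 10^(1.26/10) = 1.337, G_2 = 10^(9.46/10) = 8.831
  Stage 3: F_3 = 10^(8.60/10) = 7.244, G_3 = 10^(−6.70/10) = 0.2138
  Stage 4: F_4 = 10^(6.98/10) = 4.989, G_4 = 10^(36.3/10) = 4266
Friis cascade:
  F = 2.213 + (1.337 − 1)/0.4519 + (7.244 − 1)/3.990 + (4.989 − 1)/0.8531 = 9.199
NF = 10 log₁₀(9.199) = 9.64 dB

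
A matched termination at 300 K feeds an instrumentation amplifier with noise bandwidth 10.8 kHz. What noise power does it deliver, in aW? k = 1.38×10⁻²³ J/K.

44.7 aW

P_n = kTB = 1.38×10⁻²³ × 300 × 1.08×10⁴ = 4.47×10⁻¹⁷ W = 44.7 aW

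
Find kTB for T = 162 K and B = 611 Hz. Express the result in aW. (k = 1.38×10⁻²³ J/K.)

P_n = kTB = 1.38×10⁻²³ × 162 × 6.11×10² = 1.37×10⁻¹⁸ W = 1.37 aW

1.37 aW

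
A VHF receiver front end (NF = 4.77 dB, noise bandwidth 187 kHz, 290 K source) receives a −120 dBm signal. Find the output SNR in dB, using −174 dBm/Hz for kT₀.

Noise floor: N = −174 + 10 log₁₀(B) + NF
10 log₁₀(1.87×10⁵) = 52.72 dB
N = −174 + 52.72 + 4.77 = −116.51 dBm
SNR = P_sig − N = −120 − (−116.51) = −3.49 dB → −3.5 dB

−3.5 dB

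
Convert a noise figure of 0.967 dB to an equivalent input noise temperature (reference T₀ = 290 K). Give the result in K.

72.3 K

F = 10^(0.967/10) = 1.2494
T_e = (F − 1)·T₀ = (1.2494 − 1) × 290 = 72.3 K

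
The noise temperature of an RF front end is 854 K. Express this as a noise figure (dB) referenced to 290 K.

F = 1 + T_e/T₀ = 1 + 854/290 = 3.94483
NF = 10 log₁₀(3.94483) = 5.96 dB

5.96 dB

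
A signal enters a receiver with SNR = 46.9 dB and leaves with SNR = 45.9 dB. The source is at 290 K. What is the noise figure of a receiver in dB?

NF (dB) = SNR_in(dB) − SNR_out(dB) when the source is at T₀
NF = 46.9 − 45.9 = 1.0 dB

1.0 dB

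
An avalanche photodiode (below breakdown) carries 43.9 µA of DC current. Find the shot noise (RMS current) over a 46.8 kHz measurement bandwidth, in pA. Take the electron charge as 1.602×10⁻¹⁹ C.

I_n = √(2qI·B)
2qI·B = 2 × 1.602×10⁻¹⁹ × 4.39×10⁻⁵ × 4.68×10⁴ = 6.58×10⁻¹⁹ A²
I_n = √(6.58×10⁻¹⁹) = 8.11×10⁻¹⁰ A = 811 pA

811 pA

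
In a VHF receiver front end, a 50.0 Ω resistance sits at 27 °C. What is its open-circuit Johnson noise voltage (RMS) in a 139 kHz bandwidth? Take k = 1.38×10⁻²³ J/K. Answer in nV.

T = 27 °C + 273.15 = 300.15 K
V_n = √(4kTRB)
4kTRB = 4 × 1.38×10⁻²³ × 300.15 × 5.00×10¹ × 1.39×10⁵ = 1.15×10⁻¹³ V²
V_n = √(1.15×10⁻¹³) = 3.39×10⁻⁷ V = 339 nV

339 nV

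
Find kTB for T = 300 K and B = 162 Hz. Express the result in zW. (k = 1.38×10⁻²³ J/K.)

671 zW

P_n = kTB = 1.38×10⁻²³ × 300 × 1.62×10² = 6.71×10⁻¹⁹ W = 671 zW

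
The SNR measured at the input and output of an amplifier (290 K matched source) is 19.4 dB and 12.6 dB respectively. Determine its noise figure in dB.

6.8 dB

NF (dB) = SNR_in(dB) − SNR_out(dB) when the source is at T₀
NF = 19.4 − 12.6 = 6.8 dB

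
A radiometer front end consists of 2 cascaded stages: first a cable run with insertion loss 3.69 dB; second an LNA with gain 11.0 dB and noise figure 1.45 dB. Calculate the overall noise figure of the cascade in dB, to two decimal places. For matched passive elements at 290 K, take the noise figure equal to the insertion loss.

5.14 dB

Convert to linear (a loss of L dB is a gain of −L dB): F_i = 10^(NF_i/10), G_i = 10^(G_i,dB/10)
  Stage 1: F_1 = 10^(3.69/10) = 2.339, G_1 = 10^(−3.69/10) = 0.4276
  Stage 2: F_2 = 10^(1.45/10) = 1.396, G_2 = 10^(11.0/10) = 12.59
Friis cascade:
  F = 2.339 + (1.396 − 1)/0.4276 = 3.266
NF = 10 log₁₀(3.266) = 5.14 dB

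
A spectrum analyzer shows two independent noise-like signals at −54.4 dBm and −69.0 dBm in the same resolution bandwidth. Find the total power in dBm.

−54.3 dBm

Convert to linear, add, convert back:
P₁ = 3.63×10⁻⁹ W, P₂ = 1.26×10⁻¹⁰ W
P_tot = 3.76×10⁻⁹ W → 10 log₁₀(P_tot / 10⁻³) = −54.3 dBm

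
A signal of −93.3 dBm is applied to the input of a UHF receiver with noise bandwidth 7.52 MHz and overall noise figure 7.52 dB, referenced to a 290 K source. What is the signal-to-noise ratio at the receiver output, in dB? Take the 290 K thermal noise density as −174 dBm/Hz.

4.4 dB

Noise floor: N = −174 + 10 log₁₀(B) + NF
10 log₁₀(7.52×10⁶) = 68.76 dB
N = −174 + 68.76 + 7.52 = −97.72 dBm
SNR = P_sig − N = −93.3 − (−97.72) = 4.42 dB → 4.4 dB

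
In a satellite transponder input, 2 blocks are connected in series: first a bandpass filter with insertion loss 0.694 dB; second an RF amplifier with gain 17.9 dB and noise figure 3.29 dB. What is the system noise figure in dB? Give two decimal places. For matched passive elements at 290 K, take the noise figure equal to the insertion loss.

Convert to linear (a loss of L dB is a gain of −L dB): F_i = 10^(NF_i/10), G_i = 10^(G_i,dB/10)
  Stage 1: F_1 = 10^(0.694/10) = 1.173, G_1 = 10^(−0.694/10) = 0.8523
  Stage 2: F_2 = 10^(3.29/10) = 2.133, G_2 = 10^(17.9/10) = 61.66
Friis cascade:
  F = 1.173 + (2.133 − 1)/0.8523 = 2.503
NF = 10 log₁₀(2.503) = 3.98 dB

3.98 dB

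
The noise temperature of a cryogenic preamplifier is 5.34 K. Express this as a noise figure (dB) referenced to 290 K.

0.079 dB

F = 1 + T_e/T₀ = 1 + 5.34/290 = 1.01841
NF = 10 log₁₀(1.01841) = 0.079 dB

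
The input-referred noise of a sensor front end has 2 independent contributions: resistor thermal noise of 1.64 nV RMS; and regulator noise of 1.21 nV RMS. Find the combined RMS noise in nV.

Uncorrelated sources add in power (mean-square): V_tot = √(ΣV_i²)
V_tot = √[(1.64×10⁻⁹)² + (1.21×10⁻⁹)²] = 2.04×10⁻⁹ V = 2.04 nV

2.04 nV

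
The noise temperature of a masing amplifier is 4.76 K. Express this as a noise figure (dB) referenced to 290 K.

0.071 dB

F = 1 + T_e/T₀ = 1 + 4.76/290 = 1.01641
NF = 10 log₁₀(1.01641) = 0.071 dB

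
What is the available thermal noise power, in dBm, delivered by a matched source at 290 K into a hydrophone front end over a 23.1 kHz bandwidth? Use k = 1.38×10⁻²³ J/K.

P_n = kTB = 1.38×10⁻²³ × 290 × 2.31×10⁴ = 9.24×10⁻¹⁷ W
In dBm: 10 log₁₀(9.24×10⁻¹⁷ / 10⁻³) = −130.3 dBm

−130.3 dBm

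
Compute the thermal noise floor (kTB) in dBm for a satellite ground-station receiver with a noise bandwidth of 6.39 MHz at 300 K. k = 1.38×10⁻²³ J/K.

−105.8 dBm

P_n = kTB = 1.38×10⁻²³ × 300 × 6.39×10⁶ = 2.65×10⁻¹⁴ W
In dBm: 10 log₁₀(2.65×10⁻¹⁴ / 10⁻³) = −105.8 dBm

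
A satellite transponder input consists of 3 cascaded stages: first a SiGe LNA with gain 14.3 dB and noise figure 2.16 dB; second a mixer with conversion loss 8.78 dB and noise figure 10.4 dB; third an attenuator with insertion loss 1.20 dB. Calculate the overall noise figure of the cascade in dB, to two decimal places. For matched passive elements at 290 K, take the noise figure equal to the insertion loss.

Convert to linear (a loss of L dB is a gain of −L dB): F_i = 10^(NF_i/10), G_i = 10^(G_i,dB/10)
  Stage 1: F_1 = 10^(2.16/10) = 1.644, G_1 = 10^(14.3/10) = 26.92
  Stage 2: F_2 = 10^(10.4/10) = 10.96, G_2 = 10^(−8.78/10) = 0.1324
  Stage 3: F_3 = 10^(1.20/10) = 1.318, G_3 = 10^(−1.20/10) = 0.7586
Friis cascade:
  F = 1.644 + (10.96 − 1)/26.92 + (1.318 − 1)/3.565 = 2.104
NF = 10 log₁₀(2.104) = 3.23 dB

3.23 dB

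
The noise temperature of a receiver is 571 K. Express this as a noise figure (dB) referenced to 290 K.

F = 1 + T_e/T₀ = 1 + 571/290 = 2.96897
NF = 10 log₁₀(2.96897) = 4.73 dB

4.73 dB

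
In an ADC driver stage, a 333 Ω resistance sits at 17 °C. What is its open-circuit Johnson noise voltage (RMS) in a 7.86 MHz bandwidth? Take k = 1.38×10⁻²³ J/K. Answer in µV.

T = 17 °C + 273.15 = 290.15 K
V_n = √(4kTRB)
4kTRB = 4 × 1.38×10⁻²³ × 290.15 × 3.33×10² × 7.86×10⁶ = 4.19×10⁻¹¹ V²
V_n = √(4.19×10⁻¹¹) = 6.47×10⁻⁶ V = 6.47 µV

6.47 µV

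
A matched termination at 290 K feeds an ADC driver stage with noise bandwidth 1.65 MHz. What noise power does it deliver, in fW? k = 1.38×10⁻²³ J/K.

6.60 fW

P_n = kTB = 1.38×10⁻²³ × 290 × 1.65×10⁶ = 6.60×10⁻¹⁵ W = 6.60 fW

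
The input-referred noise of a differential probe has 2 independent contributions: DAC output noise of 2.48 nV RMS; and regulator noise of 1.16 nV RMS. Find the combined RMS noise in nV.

Uncorrelated sources add in power (mean-square): V_tot = √(ΣV_i²)
V_tot = √[(2.48×10⁻⁹)² + (1.16×10⁻⁹)²] = 2.74×10⁻⁹ V = 2.74 nV

2.74 nV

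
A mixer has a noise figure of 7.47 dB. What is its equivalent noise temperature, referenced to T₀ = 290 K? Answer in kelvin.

F = 10^(7.47/10) = 5.5847
T_e = (F − 1)·T₀ = (5.5847 − 1) × 290 = 1330 K

1330 K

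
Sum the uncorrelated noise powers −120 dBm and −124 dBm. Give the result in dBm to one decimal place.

−118.5 dBm

Convert to linear, add, convert back:
P₁ = 1.00×10⁻¹⁵ W, P₂ = 3.98×10⁻¹⁶ W
P_tot = 1.40×10⁻¹⁵ W → 10 log₁₀(P_tot / 10⁻³) = −118.5 dBm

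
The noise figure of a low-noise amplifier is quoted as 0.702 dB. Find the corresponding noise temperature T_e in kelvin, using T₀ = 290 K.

50.9 K

F = 10^(0.702/10) = 1.17544
T_e = (F − 1)·T₀ = (1.17544 − 1) × 290 = 50.9 K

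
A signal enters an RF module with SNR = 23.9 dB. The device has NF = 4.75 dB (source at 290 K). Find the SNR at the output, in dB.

By definition F = SNR_in/SNR_out, so in dB: SNR_out = SNR_in − NF
SNR_out = 23.9 − 4.75 = 19.15 dB

19.15 dB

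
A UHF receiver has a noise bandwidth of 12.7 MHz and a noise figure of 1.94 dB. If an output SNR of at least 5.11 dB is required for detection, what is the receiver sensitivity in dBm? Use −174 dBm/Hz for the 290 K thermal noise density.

−95.9 dBm

Sensitivity = −174 + 10 log₁₀(B) + NF + SNR_min
= −174 + 71.04 + 1.94 + 5.11
= −95.91 dBm → −95.9 dBm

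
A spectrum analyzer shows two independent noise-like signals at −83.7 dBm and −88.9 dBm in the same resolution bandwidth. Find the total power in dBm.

Convert to linear, add, convert back:
P₁ = 4.27×10⁻¹² W, P₂ = 1.29×10⁻¹² W
P_tot = 5.55×10⁻¹² W → 10 log₁₀(P_tot / 10⁻³) = −82.6 dBm

−82.6 dBm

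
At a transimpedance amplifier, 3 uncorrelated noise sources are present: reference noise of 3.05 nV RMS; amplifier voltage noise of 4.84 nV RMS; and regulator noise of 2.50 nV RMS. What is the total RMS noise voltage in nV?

Uncorrelated sources add in power (mean-square): V_tot = √(ΣV_i²)
V_tot = √[(3.05×10⁻⁹)² + (4.84×10⁻⁹)² + (2.50×10⁻⁹)²] = 6.24×10⁻⁹ V = 6.24 nV

6.24 nV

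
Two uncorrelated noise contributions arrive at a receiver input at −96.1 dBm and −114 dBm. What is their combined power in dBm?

Convert to linear, add, convert back:
P₁ = 2.45×10⁻¹³ W, P₂ = 3.98×10⁻¹⁵ W
P_tot = 2.49×10⁻¹³ W → 10 log₁₀(P_tot / 10⁻³) = −96.0 dBm

−96.0 dBm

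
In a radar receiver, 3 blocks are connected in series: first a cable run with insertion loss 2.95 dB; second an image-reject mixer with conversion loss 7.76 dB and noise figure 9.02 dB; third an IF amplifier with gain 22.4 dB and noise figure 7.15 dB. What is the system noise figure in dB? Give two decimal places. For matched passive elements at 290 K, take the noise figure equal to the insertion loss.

Convert to linear (a loss of L dB is a gain of −L dB): F_i = 10^(NF_i/10), G_i = 10^(G_i,dB/10)
  Stage 1: F_1 = 10^(2.95/10) = 1.972, G_1 = 10^(−2.95/10) = 0.5070
  Stage 2: F_2 = 10^(9.02/10) = 7.980, G_2 = 10^(−7.76/10) = 0.1675
  Stage 3: F_3 = 10^(7.15/10) = 5.188, G_3 = 10^(22.4/10) = 173.8
Friis cascade:
  F = 1.972 + (7.980 − 1)/0.5070 + (5.188 − 1)/0.08492 = 65.06
NF = 10 log₁₀(65.06) = 18.13 dB

18.13 dB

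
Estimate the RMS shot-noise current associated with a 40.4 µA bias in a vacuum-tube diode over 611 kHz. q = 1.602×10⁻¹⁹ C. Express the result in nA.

I_n = √(2qI·B)
2qI·B = 2 × 1.602×10⁻¹⁹ × 4.04×10⁻⁵ × 6.11×10⁵ = 7.91×10⁻¹⁸ A²
I_n = √(7.91×10⁻¹⁸) = 2.81×10⁻⁹ A = 2.81 nA

2.81 nA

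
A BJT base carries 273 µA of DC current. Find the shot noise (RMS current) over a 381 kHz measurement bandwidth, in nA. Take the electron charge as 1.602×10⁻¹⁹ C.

5.77 nA

I_n = √(2qI·B)
2qI·B = 2 × 1.602×10⁻¹⁹ × 2.73×10⁻⁴ × 3.81×10⁵ = 3.33×10⁻¹⁷ A²
I_n = √(3.33×10⁻¹⁷) = 5.77×10⁻⁹ A = 5.77 nA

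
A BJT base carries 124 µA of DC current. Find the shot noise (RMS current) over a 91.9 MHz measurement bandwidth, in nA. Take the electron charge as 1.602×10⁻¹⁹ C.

60.4 nA

I_n = √(2qI·B)
2qI·B = 2 × 1.602×10⁻¹⁹ × 1.24×10⁻⁴ × 9.19×10⁷ = 3.65×10⁻¹⁵ A²
I_n = √(3.65×10⁻¹⁵) = 6.04×10⁻⁸ A = 60.4 nA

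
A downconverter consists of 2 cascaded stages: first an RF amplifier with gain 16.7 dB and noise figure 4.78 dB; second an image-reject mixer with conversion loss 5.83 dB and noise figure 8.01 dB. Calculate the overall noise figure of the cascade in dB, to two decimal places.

Convert to linear (a loss of L dB is a gain of −L dB): F_i = 10^(NF_i/10), G_i = 10^(G_i,dB/10)
  Stage 1: F_1 = 10^(4.78/10) = 3.006, G_1 = 10^(16.7/10) = 46.77
  Stage 2: F_2 = 10^(8.01/10) = 6.324, G_2 = 10^(−5.83/10) = 0.2612
Friis cascade:
  F = 3.006 + (6.324 − 1)/46.77 = 3.120
NF = 10 log₁₀(3.120) = 4.94 dB

4.94 dB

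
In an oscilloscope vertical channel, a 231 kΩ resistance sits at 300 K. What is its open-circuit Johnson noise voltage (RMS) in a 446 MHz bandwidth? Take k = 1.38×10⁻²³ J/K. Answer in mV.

V_n = √(4kTRB)
4kTRB = 4 × 1.38×10⁻²³ × 300 × 2.31×10⁵ × 4.46×10⁸ = 1.71×10⁻⁶ V²
V_n = √(1.71×10⁻⁶) = 1.31×10⁻³ V = 1.31 mV

1.31 mV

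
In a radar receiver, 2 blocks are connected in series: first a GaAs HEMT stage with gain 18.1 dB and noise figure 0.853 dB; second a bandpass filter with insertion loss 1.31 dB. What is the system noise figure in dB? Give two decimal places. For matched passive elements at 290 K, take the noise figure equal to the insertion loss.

Convert to linear (a loss of L dB is a gain of −L dB): F_i = 10^(NF_i/10), G_i = 10^(G_i,dB/10)
  Stage 1: F_1 = 10^(0.853/10) = 1.217, G_1 = 10^(18.1/10) = 64.57
  Stage 2: F_2 = 10^(1.31/10) = 1.352, G_2 = 10^(−1.31/10) = 0.7396
Friis cascade:
  F = 1.217 + (1.352 − 1)/64.57 = 1.222
NF = 10 log₁₀(1.222) = 0.87 dB

0.87 dB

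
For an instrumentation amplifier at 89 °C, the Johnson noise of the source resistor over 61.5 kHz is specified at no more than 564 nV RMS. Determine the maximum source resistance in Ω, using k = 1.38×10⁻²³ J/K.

T = 89 °C + 273.15 = 362.15 K
Johnson–Nyquist: V_n = √(4kTRB) ⇒ R = V_n² / (4kTB)
4kTB = 4 × 1.38×10⁻²³ × 362.15 × 6.15×10⁴ = 1.23×10⁻¹⁵
R = (5.64×10⁻⁷)² / 1.23×10⁻¹⁵ = 2.59×10² Ω = 259 Ω

259 Ω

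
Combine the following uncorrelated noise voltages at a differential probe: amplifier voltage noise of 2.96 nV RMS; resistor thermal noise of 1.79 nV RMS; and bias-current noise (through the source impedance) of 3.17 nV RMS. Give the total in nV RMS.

Uncorrelated sources add in power (mean-square): V_tot = √(ΣV_i²)
V_tot = √[(2.96×10⁻⁹)² + (1.79×10⁻⁹)² + (3.17×10⁻⁹)²] = 4.69×10⁻⁹ V = 4.69 nV

4.69 nV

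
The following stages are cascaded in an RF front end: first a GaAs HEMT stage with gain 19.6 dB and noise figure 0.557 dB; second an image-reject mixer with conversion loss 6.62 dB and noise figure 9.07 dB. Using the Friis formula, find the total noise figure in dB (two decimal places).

Convert to linear (a loss of L dB is a gain of −L dB): F_i = 10^(NF_i/10), G_i = 10^(G_i,dB/10)
  Stage 1: F_1 = 10^(0.557/10) = 1.137, G_1 = 10^(19.6/10) = 91.20
  Stage 2: F_2 = 10^(9.07/10) = 8.072, G_2 = 10^(−6.62/10) = 0.2178
Friis cascade:
  F = 1.137 + (8.072 − 1)/91.20 = 1.214
NF = 10 log₁₀(1.214) = 0.84 dB

0.84 dB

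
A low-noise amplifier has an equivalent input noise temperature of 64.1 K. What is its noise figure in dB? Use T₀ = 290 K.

F = 1 + T_e/T₀ = 1 + 64.1/290 = 1.22103
NF = 10 log₁₀(1.22103) = 0.867 dB

0.867 dB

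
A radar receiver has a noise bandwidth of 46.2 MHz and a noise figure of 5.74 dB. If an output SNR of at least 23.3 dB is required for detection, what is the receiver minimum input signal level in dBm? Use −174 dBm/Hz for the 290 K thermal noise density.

Sensitivity = −174 + 10 log₁₀(B) + NF + SNR_min
= −174 + 76.65 + 5.74 + 23.3
= −68.31 dBm → −68.3 dBm

−68.3 dBm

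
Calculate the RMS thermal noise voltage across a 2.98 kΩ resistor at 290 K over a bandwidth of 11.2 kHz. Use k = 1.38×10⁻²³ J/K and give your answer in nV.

V_n = √(4kTRB)
4kTRB = 4 × 1.38×10⁻²³ × 290 × 2.98×10³ × 1.12×10⁴ = 5.34×10⁻¹³ V²
V_n = √(5.34×10⁻¹³) = 7.31×10⁻⁷ V = 731 nV

731 nV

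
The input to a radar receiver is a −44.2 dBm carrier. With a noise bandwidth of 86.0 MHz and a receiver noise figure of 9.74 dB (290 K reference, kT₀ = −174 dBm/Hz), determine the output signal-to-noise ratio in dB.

Noise floor: N = −174 + 10 log₁₀(B) + NF
10 log₁₀(8.60×10⁷) = 79.34 dB
N = −174 + 79.34 + 9.74 = −84.92 dBm
SNR = P_sig − N = −44.2 − (−84.92) = 40.72 dB → 40.7 dB

40.7 dB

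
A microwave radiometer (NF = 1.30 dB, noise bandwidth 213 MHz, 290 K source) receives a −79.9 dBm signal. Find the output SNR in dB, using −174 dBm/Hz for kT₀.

9.5 dB

Noise floor: N = −174 + 10 log₁₀(B) + NF
10 log₁₀(2.13×10⁸) = 83.28 dB
N = −174 + 83.28 + 1.30 = −89.42 dBm
SNR = P_sig − N = −79.9 − (−89.42) = 9.52 dB → 9.5 dB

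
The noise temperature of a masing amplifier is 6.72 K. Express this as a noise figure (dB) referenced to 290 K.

F = 1 + T_e/T₀ = 1 + 6.72/290 = 1.02317
NF = 10 log₁₀(1.02317) = 0.099 dB

0.099 dB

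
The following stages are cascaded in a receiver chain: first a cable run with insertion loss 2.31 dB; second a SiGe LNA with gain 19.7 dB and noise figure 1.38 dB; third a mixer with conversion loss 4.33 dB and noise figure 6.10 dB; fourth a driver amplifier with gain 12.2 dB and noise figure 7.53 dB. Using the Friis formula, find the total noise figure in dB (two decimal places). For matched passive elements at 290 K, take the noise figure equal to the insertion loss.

4.19 dB

Convert to linear (a loss of L dB is a gain of −L dB): F_i = 10^(NF_i/10), G_i = 10^(G_i,dB/10)
  Stage 1: F_1 = 10^(2.31/10) = 1.702, G_1 = 10^(−2.31/10) = 0.5875
  Stage 2: F_2 = 10^(1.38/10) = 1.374, G_2 = 10^(19.7/10) = 93.33
  Stage 3: F_3 = 10^(6.10/10) = 4.074, G_3 = 10^(−4.33/10) = 0.3690
  Stage 4: F_4 = 10^(7.53/10) = 5.662, G_4 = 10^(12.2/10) = 16.60
Friis cascade:
  F = 1.702 + (1.374 − 1)/0.5875 + (4.074 − 1)/54.83 + (5.662 − 1)/20.23 = 2.625
NF = 10 log₁₀(2.625) = 4.19 dB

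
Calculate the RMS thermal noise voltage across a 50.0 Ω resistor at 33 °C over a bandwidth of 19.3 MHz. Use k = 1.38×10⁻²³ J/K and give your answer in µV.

T = 33 °C + 273.15 = 306.15 K
V_n = √(4kTRB)
4kTRB = 4 × 1.38×10⁻²³ × 306.15 × 5.00×10¹ × 1.93×10⁷ = 1.63×10⁻¹¹ V²
V_n = √(1.63×10⁻¹¹) = 4.04×10⁻⁶ V = 4.04 µV

4.04 µV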